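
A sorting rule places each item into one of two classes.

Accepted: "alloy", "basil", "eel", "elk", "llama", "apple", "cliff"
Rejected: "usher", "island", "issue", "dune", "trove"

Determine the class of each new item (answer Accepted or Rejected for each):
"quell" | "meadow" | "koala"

Accepted, Rejected, Accepted

The classifier is using: odd length AND contains 'l'.
Accepted: "quell", since length 5, has 'l'. Rejected: "meadow", since length 6, no 'l'. Accepted: "koala", since length 5, has 'l'.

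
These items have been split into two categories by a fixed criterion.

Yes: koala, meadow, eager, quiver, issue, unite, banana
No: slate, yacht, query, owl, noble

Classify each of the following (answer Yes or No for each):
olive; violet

The pattern is that an item is 'Yes' exactly when: has ≥ 3 vowels.
olive: 3 vowels — fits, so Yes. violet: 3 vowels — fits, so Yes.

Yes, Yes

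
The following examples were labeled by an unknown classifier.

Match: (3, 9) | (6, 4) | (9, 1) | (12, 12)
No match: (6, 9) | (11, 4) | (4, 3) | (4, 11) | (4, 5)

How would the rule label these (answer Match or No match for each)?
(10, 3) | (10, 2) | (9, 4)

Comparing the two groups points to one rule — sum is even.
(10, 3) → 10+3 = 13 → No match.
(10, 2) → 10+2 = 12 → Match.
(9, 4) → 9+4 = 13 → No match.

No match, Match, No match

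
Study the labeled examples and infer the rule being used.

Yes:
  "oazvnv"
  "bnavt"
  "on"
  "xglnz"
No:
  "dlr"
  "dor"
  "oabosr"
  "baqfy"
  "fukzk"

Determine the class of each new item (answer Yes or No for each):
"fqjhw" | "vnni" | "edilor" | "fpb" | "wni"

No, Yes, No, No, Yes

The common property of the 'Yes' items is: contains 'n'. No 'No' item has it.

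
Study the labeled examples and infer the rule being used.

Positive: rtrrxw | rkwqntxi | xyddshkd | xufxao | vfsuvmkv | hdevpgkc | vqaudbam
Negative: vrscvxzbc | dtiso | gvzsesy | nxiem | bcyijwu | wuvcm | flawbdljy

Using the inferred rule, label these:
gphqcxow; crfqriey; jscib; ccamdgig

'Positive' ⟺ even length.
gphqcxow → length 8 → Positive. crfqriey → length 8 → Positive. jscib → length 5 → Negative. ccamdgig → length 8 → Positive.

Positive, Positive, Negative, Positive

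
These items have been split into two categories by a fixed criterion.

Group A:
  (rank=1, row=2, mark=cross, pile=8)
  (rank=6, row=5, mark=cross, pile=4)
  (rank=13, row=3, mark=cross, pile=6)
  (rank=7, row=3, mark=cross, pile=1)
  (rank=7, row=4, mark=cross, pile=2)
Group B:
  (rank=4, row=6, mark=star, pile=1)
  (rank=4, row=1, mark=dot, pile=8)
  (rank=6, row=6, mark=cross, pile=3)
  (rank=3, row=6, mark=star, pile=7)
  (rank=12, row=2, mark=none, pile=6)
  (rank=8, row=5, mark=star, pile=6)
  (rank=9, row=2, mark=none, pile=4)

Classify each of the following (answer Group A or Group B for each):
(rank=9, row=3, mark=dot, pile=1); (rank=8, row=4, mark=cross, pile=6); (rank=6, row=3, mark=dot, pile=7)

The pattern is that an item is 'Group A' exactly when: mark is cross AND row ≤ 5.

Group B, Group A, Group B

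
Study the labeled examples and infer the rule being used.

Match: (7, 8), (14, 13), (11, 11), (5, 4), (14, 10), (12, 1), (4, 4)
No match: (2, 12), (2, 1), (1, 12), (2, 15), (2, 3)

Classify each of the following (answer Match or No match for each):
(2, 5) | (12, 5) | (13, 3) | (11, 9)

'Match' ⟺ first ≥ 3.
No match: (2, 5), since first 2. Match: (12, 5), since first 12. Match: (13, 3), since first 13. Match: (11, 9), since first 11.

No match, Match, Match, Match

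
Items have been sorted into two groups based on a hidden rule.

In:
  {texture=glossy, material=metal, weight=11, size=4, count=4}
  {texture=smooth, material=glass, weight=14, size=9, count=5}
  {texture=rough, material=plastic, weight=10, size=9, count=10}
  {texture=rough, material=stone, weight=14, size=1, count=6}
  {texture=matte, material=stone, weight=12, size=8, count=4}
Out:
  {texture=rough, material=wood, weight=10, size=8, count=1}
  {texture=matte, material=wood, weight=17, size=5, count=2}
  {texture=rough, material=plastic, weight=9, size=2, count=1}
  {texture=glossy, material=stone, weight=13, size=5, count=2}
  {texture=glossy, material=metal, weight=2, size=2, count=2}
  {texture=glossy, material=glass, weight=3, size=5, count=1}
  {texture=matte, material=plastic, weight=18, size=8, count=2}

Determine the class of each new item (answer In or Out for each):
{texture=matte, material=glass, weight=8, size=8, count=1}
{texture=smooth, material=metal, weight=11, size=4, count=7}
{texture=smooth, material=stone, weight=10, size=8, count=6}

Out, In, In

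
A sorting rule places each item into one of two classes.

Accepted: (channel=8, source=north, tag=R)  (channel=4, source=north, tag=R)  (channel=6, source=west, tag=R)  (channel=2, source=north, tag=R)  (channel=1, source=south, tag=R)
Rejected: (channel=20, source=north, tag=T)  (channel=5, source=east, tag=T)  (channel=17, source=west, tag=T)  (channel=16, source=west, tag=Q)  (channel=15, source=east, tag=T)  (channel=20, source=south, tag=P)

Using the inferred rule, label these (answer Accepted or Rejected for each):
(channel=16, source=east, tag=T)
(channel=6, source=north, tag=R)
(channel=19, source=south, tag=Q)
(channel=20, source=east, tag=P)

The common property of the 'Accepted' items is: tag is R. No 'Rejected' item has it.
Rejected: (channel=16, source=east, tag=T), since tag is T. Accepted: (channel=6, source=north, tag=R), since tag is R. Rejected: (channel=19, source=south, tag=Q), since tag is Q. Rejected: (channel=20, source=east, tag=P), since tag is P.

Rejected, Accepted, Rejected, Rejected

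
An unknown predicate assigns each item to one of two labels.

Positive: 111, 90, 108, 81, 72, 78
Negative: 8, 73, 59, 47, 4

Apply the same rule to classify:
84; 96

Positive, Positive

The simplest hypothesis consistent with all the labels is: multiple of 3.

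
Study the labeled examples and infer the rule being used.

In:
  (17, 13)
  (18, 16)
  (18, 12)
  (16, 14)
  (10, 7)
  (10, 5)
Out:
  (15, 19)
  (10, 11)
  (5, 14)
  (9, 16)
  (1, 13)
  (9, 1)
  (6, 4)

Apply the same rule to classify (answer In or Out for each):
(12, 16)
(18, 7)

Out, In

The common property of the 'In' items is: first > second AND sum ≥ 14. No 'Out' item has it.
(12, 16): 12 < 16, 12+16 = 28, fails the rule → Out.
(18, 7): 18 > 7, 18+7 = 25, satisfies this → In.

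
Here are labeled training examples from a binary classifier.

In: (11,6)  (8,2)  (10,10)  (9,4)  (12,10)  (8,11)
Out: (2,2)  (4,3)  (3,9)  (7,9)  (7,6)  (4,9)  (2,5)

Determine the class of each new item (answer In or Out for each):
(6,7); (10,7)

The distinguishing property — first ≥ 8 — holds for all the 'In' cases and none of the 'Out' cases.
(6,7): first 6, does not fit → Out.
(10,7): first 10, matches → In.

Out, In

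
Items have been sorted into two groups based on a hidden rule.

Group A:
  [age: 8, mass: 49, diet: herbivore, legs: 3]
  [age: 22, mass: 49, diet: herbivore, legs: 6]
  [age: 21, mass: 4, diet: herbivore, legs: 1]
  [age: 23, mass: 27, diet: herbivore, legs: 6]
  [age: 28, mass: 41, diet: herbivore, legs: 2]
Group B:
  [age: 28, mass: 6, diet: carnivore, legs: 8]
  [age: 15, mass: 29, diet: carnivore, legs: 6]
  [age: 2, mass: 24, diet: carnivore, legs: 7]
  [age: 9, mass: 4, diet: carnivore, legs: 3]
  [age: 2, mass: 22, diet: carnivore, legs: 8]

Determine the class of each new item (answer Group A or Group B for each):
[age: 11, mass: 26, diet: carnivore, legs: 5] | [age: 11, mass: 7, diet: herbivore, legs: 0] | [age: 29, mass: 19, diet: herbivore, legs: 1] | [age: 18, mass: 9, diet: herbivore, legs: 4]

The distinguishing property — diet is herbivore — holds for all the 'Group A' cases and none of the 'Group B' cases.
Group B: [age: 11, mass: 26, diet: carnivore, legs: 5], since diet is carnivore. Group A: [age: 11, mass: 7, diet: herbivore, legs: 0], since diet is herbivore. Group A: [age: 29, mass: 19, diet: herbivore, legs: 1], since diet is herbivore. Group A: [age: 18, mass: 9, diet: herbivore, legs: 4], since diet is herbivore.

Group B, Group A, Group A, Group A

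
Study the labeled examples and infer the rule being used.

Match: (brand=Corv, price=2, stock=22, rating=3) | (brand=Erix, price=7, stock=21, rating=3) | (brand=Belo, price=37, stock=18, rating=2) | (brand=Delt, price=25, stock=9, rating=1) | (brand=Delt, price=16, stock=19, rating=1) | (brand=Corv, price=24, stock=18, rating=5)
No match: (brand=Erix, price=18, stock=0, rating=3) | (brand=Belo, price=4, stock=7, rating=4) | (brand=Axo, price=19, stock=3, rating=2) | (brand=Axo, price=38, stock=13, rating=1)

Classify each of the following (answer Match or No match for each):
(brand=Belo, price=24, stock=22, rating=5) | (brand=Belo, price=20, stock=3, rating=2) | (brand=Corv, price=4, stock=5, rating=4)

Match, No match, No match

The pattern is that an item is 'Match' exactly when: price ≤ 37 AND stock ≥ 9.
(brand=Belo, price=24, stock=22, rating=5): Match (price = 24, stock = 22). (brand=Belo, price=20, stock=3, rating=2): No match (price = 20, stock = 3). (brand=Corv, price=4, stock=5, rating=4): No match (price = 4, stock = 5).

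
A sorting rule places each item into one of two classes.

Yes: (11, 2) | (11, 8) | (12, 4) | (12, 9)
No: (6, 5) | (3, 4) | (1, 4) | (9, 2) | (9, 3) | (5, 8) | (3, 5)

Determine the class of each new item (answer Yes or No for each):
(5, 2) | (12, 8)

No, Yes

The simplest hypothesis consistent with all the labels is: first ≥ 11.
(5, 2) — first 5, hence No.
(12, 8) — first 12, hence Yes.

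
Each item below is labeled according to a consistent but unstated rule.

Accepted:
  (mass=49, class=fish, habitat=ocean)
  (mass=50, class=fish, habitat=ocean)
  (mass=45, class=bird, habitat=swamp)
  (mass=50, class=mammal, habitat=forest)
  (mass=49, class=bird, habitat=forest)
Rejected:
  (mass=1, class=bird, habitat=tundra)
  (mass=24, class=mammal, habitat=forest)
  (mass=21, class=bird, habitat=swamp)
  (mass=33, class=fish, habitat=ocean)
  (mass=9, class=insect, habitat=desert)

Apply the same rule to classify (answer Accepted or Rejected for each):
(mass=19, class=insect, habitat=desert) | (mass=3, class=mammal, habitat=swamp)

Rejected, Rejected

The simplest hypothesis consistent with all the labels is: mass ≥ 45.
(mass=19, class=insect, habitat=desert): Rejected (mass = 19). (mass=3, class=mammal, habitat=swamp): Rejected (mass = 3).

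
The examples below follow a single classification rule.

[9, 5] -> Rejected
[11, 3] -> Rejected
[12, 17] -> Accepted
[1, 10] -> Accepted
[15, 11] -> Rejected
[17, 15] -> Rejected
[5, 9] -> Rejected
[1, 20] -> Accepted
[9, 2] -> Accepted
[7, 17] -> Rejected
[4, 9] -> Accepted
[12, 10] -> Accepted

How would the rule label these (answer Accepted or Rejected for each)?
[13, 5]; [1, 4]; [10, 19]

Rejected, Accepted, Accepted

All 'Accepted' examples share one property — product is even — and every 'Rejected' example lacks it.
[13, 5] — 13·5 = 65, hence Rejected.
[1, 4] — 1·4 = 4, hence Accepted.
[10, 19] — 10·19 = 190, hence Accepted.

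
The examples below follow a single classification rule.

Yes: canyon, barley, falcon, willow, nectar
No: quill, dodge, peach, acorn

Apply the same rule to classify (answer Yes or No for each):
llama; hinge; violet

The rule appears to be: even length.
No: llama, since length 5. No: hinge, since length 5. Yes: violet, since length 6.

No, No, Yes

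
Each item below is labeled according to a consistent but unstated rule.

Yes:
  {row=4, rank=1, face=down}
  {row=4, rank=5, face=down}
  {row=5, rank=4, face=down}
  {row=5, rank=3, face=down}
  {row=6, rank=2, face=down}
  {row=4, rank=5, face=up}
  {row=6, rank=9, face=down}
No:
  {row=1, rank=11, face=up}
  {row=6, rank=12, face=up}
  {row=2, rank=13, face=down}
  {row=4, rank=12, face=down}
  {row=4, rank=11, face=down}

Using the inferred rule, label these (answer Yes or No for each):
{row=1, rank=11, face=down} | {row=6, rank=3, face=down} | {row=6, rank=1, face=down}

'Yes' ⟺ rank ≤ 9.
{row=1, rank=11, face=down} → rank = 11 → No.
{row=6, rank=3, face=down} → rank = 3 → Yes.
{row=6, rank=1, face=down} → rank = 1 → Yes.

No, Yes, Yes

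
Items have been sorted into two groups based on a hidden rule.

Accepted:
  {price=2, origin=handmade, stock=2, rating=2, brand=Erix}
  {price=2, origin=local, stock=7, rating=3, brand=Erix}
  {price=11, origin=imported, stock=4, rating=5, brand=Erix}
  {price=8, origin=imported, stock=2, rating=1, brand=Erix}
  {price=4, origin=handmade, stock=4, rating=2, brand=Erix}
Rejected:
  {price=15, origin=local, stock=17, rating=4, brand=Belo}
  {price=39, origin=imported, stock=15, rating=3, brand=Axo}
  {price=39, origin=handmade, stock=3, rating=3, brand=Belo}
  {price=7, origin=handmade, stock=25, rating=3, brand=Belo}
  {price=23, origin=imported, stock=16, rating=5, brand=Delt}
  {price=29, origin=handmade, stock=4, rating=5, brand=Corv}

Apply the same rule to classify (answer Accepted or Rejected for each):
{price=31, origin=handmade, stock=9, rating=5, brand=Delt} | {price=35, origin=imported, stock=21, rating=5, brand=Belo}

The common property of the 'Accepted' items is: brand is Erix. No 'Rejected' item has it.
Rejected: {price=31, origin=handmade, stock=9, rating=5, brand=Delt}, since brand is Delt.
Rejected: {price=35, origin=imported, stock=21, rating=5, brand=Belo}, since brand is Belo.

Rejected, Rejected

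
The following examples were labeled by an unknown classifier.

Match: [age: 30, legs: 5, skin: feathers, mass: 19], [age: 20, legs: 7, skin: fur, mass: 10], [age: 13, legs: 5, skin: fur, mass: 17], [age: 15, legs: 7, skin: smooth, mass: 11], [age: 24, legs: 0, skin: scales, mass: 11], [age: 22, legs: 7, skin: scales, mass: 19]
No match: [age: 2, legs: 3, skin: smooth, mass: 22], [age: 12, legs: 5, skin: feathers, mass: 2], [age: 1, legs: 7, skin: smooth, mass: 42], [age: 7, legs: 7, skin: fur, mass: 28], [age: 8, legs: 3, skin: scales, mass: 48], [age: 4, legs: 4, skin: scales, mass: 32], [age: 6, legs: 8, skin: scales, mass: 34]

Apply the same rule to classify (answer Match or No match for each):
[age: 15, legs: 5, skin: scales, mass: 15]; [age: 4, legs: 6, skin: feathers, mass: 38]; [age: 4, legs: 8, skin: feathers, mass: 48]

Every 'Match' example satisfies: age ≥ 13. None of the 'No match' examples do.

Match, No match, No match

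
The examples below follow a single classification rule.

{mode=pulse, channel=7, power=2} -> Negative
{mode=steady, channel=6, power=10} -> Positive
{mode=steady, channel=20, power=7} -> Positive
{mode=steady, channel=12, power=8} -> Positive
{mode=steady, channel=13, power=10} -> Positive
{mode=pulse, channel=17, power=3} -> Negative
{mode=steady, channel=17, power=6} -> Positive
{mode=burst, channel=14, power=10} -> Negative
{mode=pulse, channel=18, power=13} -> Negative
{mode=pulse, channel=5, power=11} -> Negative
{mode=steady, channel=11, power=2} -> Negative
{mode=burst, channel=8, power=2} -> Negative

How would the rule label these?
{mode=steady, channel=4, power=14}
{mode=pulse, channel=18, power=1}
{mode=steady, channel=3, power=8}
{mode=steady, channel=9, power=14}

Positive, Negative, Positive, Positive

'Positive' ⟺ mode is steady AND power ≥ 3.
{mode=steady, channel=4, power=14}: mode is steady, power = 14 — matches, so Positive.
{mode=pulse, channel=18, power=1}: mode is pulse, power = 1 — lacks this property, so Negative.
{mode=steady, channel=3, power=8}: mode is steady, power = 8 — matches, so Positive.
{mode=steady, channel=9, power=14}: mode is steady, power = 14 — matches, so Positive.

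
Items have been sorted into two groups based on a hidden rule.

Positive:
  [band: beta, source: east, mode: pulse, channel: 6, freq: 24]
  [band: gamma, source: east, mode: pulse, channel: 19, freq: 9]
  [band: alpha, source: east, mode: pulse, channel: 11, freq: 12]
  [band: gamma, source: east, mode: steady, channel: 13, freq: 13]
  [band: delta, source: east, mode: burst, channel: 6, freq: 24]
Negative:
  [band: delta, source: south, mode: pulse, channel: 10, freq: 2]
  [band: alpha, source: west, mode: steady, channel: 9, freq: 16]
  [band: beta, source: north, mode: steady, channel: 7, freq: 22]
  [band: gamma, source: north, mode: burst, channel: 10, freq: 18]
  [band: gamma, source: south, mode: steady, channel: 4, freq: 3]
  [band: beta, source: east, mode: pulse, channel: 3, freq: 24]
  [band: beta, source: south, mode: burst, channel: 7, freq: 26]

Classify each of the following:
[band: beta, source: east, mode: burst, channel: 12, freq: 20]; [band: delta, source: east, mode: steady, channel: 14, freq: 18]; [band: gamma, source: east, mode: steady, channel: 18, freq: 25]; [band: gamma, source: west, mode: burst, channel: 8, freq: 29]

The common property of the 'Positive' items is: source is east AND channel ≥ 4. No 'Negative' item has it.
[band: beta, source: east, mode: burst, channel: 12, freq: 20] — source is east, channel = 12, hence Positive. [band: delta, source: east, mode: steady, channel: 14, freq: 18] — source is east, channel = 14, hence Positive. [band: gamma, source: east, mode: steady, channel: 18, freq: 25] — source is east, channel = 18, hence Positive. [band: gamma, source: west, mode: burst, channel: 8, freq: 29] — source is west, channel = 8, hence Negative.

Positive, Positive, Positive, Negative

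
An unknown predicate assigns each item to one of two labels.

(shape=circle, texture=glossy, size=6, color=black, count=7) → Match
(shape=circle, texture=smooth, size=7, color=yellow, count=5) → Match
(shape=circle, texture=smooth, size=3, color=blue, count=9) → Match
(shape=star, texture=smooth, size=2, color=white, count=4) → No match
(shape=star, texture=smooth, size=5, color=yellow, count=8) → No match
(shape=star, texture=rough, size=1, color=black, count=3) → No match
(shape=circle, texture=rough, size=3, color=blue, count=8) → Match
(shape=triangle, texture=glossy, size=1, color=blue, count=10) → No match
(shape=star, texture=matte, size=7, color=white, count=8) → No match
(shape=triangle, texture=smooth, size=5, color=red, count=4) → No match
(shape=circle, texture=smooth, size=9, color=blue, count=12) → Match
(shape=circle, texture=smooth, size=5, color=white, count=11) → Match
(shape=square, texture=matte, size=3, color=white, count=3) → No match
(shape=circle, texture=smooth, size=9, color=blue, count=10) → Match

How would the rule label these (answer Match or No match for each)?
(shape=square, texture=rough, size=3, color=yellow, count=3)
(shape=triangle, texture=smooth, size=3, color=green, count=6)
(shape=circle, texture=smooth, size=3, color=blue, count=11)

No match, No match, Match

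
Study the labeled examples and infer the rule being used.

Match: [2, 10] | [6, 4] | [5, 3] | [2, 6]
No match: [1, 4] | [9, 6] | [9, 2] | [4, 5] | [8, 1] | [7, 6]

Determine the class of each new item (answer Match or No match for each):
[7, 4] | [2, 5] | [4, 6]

No match, No match, Match

One predicate separates the groups cleanly: sum is even.
[7, 4]: No match (7+4 = 11). [2, 5]: No match (2+5 = 7). [4, 6]: Match (4+6 = 10).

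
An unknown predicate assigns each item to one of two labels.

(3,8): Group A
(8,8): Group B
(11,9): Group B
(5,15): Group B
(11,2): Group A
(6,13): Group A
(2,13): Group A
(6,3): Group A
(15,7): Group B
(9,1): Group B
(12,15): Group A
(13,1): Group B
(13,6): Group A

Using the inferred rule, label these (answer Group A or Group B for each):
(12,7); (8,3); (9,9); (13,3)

Checking candidate rules against both groups, what survives is: sum is odd.
(12,7): 12+7 = 19 — qualifies, so Group A.
(8,3): 8+3 = 11 — qualifies, so Group A.
(9,9): 9+9 = 18 — fails this test, so Group B.
(13,3): 13+3 = 16 — fails this test, so Group B.

Group A, Group A, Group B, Group B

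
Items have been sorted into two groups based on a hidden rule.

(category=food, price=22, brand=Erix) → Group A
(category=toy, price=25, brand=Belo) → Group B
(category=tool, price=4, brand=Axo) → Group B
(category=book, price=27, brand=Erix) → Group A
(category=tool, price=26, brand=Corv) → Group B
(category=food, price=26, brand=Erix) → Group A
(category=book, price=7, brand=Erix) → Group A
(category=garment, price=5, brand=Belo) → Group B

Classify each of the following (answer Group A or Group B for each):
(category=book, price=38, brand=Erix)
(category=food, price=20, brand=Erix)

Group A, Group A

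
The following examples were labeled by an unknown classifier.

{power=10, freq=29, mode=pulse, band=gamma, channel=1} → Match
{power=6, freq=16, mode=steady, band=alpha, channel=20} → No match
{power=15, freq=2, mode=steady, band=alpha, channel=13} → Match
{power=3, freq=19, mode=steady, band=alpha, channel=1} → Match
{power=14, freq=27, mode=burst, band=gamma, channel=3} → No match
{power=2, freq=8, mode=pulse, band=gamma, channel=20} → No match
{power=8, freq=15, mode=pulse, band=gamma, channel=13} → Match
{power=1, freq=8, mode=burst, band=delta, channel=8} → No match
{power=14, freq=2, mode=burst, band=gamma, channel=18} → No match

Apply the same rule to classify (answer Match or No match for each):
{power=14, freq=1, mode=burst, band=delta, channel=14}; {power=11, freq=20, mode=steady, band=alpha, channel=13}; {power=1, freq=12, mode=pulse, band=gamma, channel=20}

The pattern is that an item is 'Match' exactly when: channel = 1 OR channel = 13.
{power=14, freq=1, mode=burst, band=delta, channel=14} — channel = 14, hence No match.
{power=11, freq=20, mode=steady, band=alpha, channel=13} — channel = 13, hence Match.
{power=1, freq=12, mode=pulse, band=gamma, channel=20} — channel = 20, hence No match.

No match, Match, No match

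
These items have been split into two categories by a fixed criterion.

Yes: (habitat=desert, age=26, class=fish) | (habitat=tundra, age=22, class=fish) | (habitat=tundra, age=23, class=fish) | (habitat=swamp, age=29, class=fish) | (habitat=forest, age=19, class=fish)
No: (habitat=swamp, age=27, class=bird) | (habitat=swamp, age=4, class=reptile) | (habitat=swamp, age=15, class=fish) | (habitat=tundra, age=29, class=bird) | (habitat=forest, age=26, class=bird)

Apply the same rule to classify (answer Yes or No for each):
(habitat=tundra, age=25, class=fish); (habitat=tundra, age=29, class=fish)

The classifier is using: class is fish AND age ≥ 19.
(habitat=tundra, age=25, class=fish): class is fish, age = 25 — meets the rule, so Yes.
(habitat=tundra, age=29, class=fish): class is fish, age = 29 — meets the rule, so Yes.

Yes, Yes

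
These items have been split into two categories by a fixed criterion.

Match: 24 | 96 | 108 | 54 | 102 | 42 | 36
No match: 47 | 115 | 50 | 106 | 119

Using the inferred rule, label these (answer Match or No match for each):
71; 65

No match, No match

All 'Match' examples share one property — multiple of 3 — and every 'No match' example lacks it.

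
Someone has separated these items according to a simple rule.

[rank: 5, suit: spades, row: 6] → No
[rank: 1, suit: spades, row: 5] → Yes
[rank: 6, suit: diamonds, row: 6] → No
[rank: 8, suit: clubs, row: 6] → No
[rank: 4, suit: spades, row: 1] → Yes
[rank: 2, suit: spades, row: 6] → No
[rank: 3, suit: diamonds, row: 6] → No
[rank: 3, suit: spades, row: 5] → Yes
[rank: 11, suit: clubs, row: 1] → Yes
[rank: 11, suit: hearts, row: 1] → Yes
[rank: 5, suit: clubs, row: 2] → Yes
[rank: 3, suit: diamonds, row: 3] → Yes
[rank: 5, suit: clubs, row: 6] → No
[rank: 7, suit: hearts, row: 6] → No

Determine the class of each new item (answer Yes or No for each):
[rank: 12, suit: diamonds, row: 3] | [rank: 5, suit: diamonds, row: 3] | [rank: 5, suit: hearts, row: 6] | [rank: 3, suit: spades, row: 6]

Yes, Yes, No, No

The classifier is using: row ≤ 5.
[rank: 12, suit: diamonds, row: 3]: Yes (row = 3). [rank: 5, suit: diamonds, row: 3]: Yes (row = 3). [rank: 5, suit: hearts, row: 6]: No (row = 6). [rank: 3, suit: spades, row: 6]: No (row = 6).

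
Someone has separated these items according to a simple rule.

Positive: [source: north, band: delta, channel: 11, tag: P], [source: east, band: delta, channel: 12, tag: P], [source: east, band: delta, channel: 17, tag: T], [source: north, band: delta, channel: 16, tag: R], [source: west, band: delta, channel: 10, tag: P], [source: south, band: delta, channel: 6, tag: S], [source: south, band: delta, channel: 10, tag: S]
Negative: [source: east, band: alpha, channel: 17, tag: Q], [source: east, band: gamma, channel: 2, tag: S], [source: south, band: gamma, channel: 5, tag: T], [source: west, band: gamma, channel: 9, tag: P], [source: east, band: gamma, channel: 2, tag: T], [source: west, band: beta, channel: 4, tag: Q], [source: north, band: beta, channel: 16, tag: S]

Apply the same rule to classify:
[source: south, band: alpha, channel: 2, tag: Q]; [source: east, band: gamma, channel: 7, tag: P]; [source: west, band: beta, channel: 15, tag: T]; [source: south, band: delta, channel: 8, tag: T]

Negative, Negative, Negative, Positive

'Positive' ⟺ band is delta.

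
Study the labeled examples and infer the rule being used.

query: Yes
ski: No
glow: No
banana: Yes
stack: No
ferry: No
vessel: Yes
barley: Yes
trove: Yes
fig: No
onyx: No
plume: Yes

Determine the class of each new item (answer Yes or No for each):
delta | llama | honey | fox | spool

A rule that fits every label: has ≥ 2 vowels — true of each 'Yes' example, false of each 'No' one.
delta → 2 vowels → Yes. llama → 2 vowels → Yes. honey → 2 vowels → Yes. fox → 1 vowel → No. spool → 2 vowels → Yes.

Yes, Yes, Yes, No, Yes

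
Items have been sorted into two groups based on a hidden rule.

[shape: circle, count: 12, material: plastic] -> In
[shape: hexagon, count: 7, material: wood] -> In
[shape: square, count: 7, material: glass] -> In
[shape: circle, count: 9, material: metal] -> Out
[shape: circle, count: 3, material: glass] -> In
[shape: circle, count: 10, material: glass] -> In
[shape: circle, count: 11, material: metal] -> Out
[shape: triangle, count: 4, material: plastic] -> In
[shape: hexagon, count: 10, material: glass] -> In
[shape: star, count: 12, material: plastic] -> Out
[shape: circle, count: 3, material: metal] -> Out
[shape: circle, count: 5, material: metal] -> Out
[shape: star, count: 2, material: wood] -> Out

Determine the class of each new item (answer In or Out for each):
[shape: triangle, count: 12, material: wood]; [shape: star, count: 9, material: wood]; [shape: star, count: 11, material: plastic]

In, Out, Out

All 'In' examples share one property — shape is not star AND material is not metal — and every 'Out' example lacks it.
[shape: triangle, count: 12, material: wood] → shape is triangle, material is wood → In. [shape: star, count: 9, material: wood] → shape is star, material is wood → Out. [shape: star, count: 11, material: plastic] → shape is star, material is plastic → Out.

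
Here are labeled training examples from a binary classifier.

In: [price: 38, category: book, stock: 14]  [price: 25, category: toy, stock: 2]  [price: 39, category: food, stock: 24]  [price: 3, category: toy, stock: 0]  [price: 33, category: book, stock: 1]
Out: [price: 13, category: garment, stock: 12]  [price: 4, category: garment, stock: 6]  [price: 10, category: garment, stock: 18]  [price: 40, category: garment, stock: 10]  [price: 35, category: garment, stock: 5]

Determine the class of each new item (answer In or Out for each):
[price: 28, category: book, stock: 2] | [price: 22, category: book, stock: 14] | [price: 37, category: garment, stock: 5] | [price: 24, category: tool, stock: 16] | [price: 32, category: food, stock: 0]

In, In, Out, In, In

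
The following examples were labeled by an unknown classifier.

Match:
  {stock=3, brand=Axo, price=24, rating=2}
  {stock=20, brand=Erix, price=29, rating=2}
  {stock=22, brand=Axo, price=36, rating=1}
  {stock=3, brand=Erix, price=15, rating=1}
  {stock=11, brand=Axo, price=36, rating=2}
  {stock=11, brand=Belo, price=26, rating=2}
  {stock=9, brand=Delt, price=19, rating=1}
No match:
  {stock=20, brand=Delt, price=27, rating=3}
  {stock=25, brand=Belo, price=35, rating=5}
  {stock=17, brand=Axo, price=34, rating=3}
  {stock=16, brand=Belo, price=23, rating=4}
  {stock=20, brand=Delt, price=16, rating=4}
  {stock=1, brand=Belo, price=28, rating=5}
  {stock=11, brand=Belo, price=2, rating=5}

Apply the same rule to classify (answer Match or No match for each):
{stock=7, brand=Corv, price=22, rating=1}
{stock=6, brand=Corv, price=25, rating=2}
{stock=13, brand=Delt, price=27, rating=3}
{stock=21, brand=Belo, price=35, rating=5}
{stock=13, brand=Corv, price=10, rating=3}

Match, Match, No match, No match, No match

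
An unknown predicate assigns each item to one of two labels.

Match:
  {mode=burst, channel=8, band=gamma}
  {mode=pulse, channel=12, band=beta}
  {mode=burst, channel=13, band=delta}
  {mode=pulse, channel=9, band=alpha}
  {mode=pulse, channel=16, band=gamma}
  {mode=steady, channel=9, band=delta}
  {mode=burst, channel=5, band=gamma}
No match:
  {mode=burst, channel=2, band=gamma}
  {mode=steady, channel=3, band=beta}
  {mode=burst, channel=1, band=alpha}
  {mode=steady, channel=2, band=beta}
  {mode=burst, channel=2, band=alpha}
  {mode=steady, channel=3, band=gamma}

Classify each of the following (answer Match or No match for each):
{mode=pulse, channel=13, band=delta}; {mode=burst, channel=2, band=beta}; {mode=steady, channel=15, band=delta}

Match, No match, Match

The simplest hypothesis consistent with all the labels is: channel ≥ 5.
Match: {mode=pulse, channel=13, band=delta}, since channel = 13. No match: {mode=burst, channel=2, band=beta}, since channel = 2. Match: {mode=steady, channel=15, band=delta}, since channel = 15.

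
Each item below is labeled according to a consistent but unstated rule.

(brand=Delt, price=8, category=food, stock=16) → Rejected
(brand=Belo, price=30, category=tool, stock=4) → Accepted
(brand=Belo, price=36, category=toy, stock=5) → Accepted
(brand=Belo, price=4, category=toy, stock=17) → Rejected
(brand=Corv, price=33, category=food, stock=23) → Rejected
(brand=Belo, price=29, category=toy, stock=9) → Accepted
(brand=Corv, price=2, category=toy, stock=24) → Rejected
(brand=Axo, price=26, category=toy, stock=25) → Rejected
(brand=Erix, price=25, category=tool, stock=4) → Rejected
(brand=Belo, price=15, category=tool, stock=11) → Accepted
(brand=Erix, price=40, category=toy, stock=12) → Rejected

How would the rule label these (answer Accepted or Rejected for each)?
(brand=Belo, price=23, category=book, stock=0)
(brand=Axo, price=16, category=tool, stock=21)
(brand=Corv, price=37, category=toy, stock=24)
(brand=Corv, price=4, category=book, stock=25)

The rule appears to be: brand is Belo AND price ≥ 8.
(brand=Belo, price=23, category=book, stock=0): brand is Belo, price = 23, passes → Accepted.
(brand=Axo, price=16, category=tool, stock=21): brand is Axo, price = 16, fails the rule → Rejected.
(brand=Corv, price=37, category=toy, stock=24): brand is Corv, price = 37, fails the rule → Rejected.
(brand=Corv, price=4, category=book, stock=25): brand is Corv, price = 4, fails the rule → Rejected.

Accepted, Rejected, Rejected, Rejected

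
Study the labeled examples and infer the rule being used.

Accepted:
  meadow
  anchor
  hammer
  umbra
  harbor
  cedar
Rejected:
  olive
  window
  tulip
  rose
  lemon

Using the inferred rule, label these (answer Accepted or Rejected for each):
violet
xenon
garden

Rejected, Rejected, Accepted

The rule appears to be: contains 'a'.
violet: Rejected (no 'a').
xenon: Rejected (no 'a').
garden: Accepted (has 'a').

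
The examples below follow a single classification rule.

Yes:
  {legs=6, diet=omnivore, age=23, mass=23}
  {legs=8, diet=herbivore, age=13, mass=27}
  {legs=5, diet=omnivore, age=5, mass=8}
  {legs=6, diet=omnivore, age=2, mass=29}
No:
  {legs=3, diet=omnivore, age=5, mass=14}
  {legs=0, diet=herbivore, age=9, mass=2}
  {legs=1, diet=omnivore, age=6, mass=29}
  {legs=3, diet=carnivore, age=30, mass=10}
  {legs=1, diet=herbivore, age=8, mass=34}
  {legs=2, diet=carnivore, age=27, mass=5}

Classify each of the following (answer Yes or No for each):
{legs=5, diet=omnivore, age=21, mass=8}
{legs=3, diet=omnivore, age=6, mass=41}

Yes, No

One predicate separates the groups cleanly: legs ≥ 5.
{legs=5, diet=omnivore, age=21, mass=8} → legs = 5 → Yes.
{legs=3, diet=omnivore, age=6, mass=41} → legs = 3 → No.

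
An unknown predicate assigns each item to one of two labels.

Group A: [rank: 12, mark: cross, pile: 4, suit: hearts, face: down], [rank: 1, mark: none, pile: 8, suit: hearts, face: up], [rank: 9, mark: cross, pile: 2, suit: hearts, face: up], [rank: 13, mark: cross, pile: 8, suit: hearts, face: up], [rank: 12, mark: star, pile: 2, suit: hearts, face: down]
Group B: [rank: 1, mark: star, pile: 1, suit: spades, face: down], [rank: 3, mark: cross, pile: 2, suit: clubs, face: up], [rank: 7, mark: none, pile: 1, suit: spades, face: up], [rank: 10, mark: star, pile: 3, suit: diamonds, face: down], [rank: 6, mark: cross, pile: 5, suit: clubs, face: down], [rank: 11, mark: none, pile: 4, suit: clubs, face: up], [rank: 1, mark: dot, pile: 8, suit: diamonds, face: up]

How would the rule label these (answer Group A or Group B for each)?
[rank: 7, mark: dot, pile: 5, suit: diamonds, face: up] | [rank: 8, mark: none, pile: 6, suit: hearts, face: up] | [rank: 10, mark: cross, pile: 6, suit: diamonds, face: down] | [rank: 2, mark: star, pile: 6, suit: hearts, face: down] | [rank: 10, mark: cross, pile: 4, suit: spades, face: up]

Group B, Group A, Group B, Group A, Group B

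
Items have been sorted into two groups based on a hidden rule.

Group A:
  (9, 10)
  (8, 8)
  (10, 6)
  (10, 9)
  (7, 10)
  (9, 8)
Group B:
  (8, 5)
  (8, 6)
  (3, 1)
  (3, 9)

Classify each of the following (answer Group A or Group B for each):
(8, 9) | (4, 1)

Every 'Group A' example satisfies: sum ≥ 16. None of the 'Group B' examples do.
(8, 9): 8+9 = 17 — matches, so Group A.
(4, 1): 4+1 = 5 — doesn't match, so Group B.

Group A, Group B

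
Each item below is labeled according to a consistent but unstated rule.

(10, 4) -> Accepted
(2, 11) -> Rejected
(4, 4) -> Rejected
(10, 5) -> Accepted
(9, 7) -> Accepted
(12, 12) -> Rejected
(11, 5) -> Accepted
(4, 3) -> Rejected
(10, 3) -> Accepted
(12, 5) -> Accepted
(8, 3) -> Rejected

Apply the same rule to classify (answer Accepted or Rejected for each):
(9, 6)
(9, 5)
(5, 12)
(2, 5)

The pattern is that an item is 'Accepted' exactly when: first > second AND sum ≥ 13.

Accepted, Accepted, Rejected, Rejected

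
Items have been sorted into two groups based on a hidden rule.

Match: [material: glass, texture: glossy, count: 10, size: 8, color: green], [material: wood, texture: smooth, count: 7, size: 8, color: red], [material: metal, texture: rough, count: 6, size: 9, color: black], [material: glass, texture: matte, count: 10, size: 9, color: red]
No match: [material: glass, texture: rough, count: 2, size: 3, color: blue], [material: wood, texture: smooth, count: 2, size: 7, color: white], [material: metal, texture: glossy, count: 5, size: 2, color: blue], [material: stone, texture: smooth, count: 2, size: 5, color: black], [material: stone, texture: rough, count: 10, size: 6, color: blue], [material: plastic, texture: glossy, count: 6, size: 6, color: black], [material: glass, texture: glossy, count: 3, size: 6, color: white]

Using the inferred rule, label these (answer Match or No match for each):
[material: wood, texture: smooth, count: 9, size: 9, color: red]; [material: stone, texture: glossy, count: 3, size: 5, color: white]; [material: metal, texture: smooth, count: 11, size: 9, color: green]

The classifier is using: size ≥ 8.
[material: wood, texture: smooth, count: 9, size: 9, color: red]: size = 9, fits → Match.
[material: stone, texture: glossy, count: 3, size: 5, color: white]: size = 5, doesn't qualify → No match.
[material: metal, texture: smooth, count: 11, size: 9, color: green]: size = 9, fits → Match.

Match, No match, Match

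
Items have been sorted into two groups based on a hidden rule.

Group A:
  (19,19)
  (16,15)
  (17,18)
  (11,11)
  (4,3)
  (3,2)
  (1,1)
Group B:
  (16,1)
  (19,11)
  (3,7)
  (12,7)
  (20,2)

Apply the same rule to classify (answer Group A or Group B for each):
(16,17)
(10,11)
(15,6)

The rule appears to be: |first − second| ≤ 1.
(16,17): |16−17| = 1 — fits, so Group A. (10,11): |10−11| = 1 — fits, so Group A. (15,6): |15−6| = 9 — does not satisfy this, so Group B.

Group A, Group A, Group B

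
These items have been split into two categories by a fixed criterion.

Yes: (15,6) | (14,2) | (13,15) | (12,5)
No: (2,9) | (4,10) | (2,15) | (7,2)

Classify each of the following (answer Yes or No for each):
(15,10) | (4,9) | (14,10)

'Yes' ⟺ first ≥ 9.
(15,10): first 15, qualifies → Yes. (4,9): first 4, doesn't match → No. (14,10): first 14, qualifies → Yes.

Yes, No, Yes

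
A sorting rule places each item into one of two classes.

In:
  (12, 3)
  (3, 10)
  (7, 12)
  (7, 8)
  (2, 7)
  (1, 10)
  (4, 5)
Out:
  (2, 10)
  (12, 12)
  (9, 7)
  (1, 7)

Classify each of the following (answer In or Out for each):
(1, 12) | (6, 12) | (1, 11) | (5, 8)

In, Out, Out, In

The common property of the 'In' items is: sum is odd. No 'Out' item has it.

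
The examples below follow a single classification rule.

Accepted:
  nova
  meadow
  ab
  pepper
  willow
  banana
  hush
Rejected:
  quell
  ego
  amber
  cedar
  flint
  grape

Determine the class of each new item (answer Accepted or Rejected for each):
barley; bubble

Accepted, Accepted

The pattern is that an item is 'Accepted' exactly when: even length.
barley — length 6, hence Accepted. bubble — length 6, hence Accepted.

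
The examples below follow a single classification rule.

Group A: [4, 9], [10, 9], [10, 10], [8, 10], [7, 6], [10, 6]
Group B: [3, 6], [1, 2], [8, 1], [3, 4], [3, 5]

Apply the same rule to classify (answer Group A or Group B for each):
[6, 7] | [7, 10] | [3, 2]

Group A, Group A, Group B

The classifier is using: sum ≥ 13.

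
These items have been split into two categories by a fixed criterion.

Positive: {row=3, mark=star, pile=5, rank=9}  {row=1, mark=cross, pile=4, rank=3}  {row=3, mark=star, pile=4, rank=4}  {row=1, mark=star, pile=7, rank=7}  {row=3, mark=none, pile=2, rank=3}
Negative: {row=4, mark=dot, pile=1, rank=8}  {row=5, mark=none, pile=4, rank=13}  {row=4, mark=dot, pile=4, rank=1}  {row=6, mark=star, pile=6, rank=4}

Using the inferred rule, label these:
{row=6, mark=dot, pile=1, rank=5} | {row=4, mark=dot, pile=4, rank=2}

Negative, Negative

Every 'Positive' example satisfies: row ≤ 3. None of the 'Negative' examples do.
{row=6, mark=dot, pile=1, rank=5} — row = 6, hence Negative. {row=4, mark=dot, pile=4, rank=2} — row = 4, hence Negative.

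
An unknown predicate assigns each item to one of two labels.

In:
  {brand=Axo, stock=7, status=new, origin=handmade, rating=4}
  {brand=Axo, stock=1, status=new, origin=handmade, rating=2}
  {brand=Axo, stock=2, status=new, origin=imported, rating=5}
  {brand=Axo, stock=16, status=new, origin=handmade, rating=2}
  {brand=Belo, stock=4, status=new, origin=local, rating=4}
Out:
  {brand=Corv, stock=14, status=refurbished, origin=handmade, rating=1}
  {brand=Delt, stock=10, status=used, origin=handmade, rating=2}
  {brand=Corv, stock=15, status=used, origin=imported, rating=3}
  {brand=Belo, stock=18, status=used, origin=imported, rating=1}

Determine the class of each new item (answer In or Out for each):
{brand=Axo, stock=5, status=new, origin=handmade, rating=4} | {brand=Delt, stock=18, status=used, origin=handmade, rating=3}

The pattern is that an item is 'In' exactly when: status is new.

In, Out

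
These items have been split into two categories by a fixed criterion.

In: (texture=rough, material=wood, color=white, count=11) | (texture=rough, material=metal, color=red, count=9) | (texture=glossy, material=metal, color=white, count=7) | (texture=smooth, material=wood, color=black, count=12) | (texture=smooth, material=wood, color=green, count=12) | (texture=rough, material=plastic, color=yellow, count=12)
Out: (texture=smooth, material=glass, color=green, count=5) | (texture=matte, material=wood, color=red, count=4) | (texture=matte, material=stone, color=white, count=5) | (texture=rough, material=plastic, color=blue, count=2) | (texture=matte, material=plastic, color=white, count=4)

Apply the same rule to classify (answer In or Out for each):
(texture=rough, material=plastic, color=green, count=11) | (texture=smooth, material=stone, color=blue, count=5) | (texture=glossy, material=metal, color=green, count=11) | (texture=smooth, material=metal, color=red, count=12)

In, Out, In, In

One predicate separates the groups cleanly: count ≥ 7.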